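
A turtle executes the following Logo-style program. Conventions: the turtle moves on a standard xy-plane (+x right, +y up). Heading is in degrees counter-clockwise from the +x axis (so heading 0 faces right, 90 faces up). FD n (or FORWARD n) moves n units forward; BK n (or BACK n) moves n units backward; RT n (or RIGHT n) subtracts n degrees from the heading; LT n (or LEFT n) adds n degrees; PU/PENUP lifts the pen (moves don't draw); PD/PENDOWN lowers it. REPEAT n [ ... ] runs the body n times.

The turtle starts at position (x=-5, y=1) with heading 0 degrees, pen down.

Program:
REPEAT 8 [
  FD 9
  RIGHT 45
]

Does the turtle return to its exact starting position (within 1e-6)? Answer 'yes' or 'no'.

Executing turtle program step by step:
Start: pos=(-5,1), heading=0, pen down
REPEAT 8 [
  -- iteration 1/8 --
  FD 9: (-5,1) -> (4,1) [heading=0, draw]
  RT 45: heading 0 -> 315
  -- iteration 2/8 --
  FD 9: (4,1) -> (10.364,-5.364) [heading=315, draw]
  RT 45: heading 315 -> 270
  -- iteration 3/8 --
  FD 9: (10.364,-5.364) -> (10.364,-14.364) [heading=270, draw]
  RT 45: heading 270 -> 225
  -- iteration 4/8 --
  FD 9: (10.364,-14.364) -> (4,-20.728) [heading=225, draw]
  RT 45: heading 225 -> 180
  -- iteration 5/8 --
  FD 9: (4,-20.728) -> (-5,-20.728) [heading=180, draw]
  RT 45: heading 180 -> 135
  -- iteration 6/8 --
  FD 9: (-5,-20.728) -> (-11.364,-14.364) [heading=135, draw]
  RT 45: heading 135 -> 90
  -- iteration 7/8 --
  FD 9: (-11.364,-14.364) -> (-11.364,-5.364) [heading=90, draw]
  RT 45: heading 90 -> 45
  -- iteration 8/8 --
  FD 9: (-11.364,-5.364) -> (-5,1) [heading=45, draw]
  RT 45: heading 45 -> 0
]
Final: pos=(-5,1), heading=0, 8 segment(s) drawn

Start position: (-5, 1)
Final position: (-5, 1)
Distance = 0; < 1e-6 -> CLOSED

Answer: yes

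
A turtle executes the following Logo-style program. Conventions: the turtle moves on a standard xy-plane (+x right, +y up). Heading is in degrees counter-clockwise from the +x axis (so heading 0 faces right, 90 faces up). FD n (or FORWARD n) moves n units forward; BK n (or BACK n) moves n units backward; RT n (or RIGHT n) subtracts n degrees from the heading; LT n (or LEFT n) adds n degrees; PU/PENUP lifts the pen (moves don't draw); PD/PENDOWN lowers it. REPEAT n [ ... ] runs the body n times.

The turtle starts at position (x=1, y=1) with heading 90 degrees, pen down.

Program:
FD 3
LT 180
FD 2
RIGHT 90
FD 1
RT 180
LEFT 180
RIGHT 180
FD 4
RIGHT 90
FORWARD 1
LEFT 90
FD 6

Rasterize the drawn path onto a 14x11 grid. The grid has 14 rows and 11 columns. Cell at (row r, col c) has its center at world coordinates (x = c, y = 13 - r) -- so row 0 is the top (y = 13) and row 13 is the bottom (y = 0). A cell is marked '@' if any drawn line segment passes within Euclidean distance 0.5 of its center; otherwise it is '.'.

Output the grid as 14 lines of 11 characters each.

Answer: ...........
...........
...........
...........
...........
...........
...........
...........
...........
.@.........
.@.........
@@@@@......
.@..@@@@@@@
...........

Derivation:
Segment 0: (1,1) -> (1,4)
Segment 1: (1,4) -> (1,2)
Segment 2: (1,2) -> (-0,2)
Segment 3: (-0,2) -> (4,2)
Segment 4: (4,2) -> (4,1)
Segment 5: (4,1) -> (10,1)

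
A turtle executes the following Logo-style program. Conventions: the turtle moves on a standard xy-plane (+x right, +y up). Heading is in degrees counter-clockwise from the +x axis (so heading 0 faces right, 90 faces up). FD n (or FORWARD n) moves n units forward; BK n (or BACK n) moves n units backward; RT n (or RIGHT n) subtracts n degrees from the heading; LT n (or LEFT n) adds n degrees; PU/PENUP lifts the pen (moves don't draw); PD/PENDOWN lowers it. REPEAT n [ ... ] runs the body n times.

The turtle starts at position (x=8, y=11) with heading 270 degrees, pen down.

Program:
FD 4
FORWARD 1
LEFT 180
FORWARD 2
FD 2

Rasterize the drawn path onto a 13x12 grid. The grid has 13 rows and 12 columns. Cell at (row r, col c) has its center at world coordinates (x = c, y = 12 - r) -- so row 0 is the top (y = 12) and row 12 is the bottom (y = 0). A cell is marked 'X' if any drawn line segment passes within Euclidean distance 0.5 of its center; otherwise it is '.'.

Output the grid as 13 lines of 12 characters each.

Segment 0: (8,11) -> (8,7)
Segment 1: (8,7) -> (8,6)
Segment 2: (8,6) -> (8,8)
Segment 3: (8,8) -> (8,10)

Answer: ............
........X...
........X...
........X...
........X...
........X...
........X...
............
............
............
............
............
............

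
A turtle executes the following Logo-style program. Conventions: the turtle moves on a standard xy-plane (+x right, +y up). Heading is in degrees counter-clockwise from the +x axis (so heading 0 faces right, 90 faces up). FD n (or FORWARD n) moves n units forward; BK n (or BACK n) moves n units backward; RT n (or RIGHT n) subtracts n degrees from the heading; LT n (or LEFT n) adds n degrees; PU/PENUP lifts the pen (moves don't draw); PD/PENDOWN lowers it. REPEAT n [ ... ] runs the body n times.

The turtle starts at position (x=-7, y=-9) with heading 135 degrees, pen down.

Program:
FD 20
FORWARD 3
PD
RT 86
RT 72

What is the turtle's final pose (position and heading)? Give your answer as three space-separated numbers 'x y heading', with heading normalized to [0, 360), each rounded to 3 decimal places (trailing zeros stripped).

Answer: -23.263 7.263 337

Derivation:
Executing turtle program step by step:
Start: pos=(-7,-9), heading=135, pen down
FD 20: (-7,-9) -> (-21.142,5.142) [heading=135, draw]
FD 3: (-21.142,5.142) -> (-23.263,7.263) [heading=135, draw]
PD: pen down
RT 86: heading 135 -> 49
RT 72: heading 49 -> 337
Final: pos=(-23.263,7.263), heading=337, 2 segment(s) drawn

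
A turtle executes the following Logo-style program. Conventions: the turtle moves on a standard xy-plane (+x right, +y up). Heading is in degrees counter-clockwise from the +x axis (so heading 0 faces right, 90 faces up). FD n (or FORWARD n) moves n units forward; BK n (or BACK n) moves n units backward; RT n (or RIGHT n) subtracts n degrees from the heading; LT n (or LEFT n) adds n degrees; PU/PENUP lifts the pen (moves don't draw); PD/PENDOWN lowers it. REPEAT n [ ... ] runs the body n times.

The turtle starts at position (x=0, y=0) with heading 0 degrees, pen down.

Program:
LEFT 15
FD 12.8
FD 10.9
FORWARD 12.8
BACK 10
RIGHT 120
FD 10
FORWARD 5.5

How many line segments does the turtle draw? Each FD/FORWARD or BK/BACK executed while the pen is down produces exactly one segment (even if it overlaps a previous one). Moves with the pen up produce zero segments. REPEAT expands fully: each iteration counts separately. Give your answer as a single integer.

Executing turtle program step by step:
Start: pos=(0,0), heading=0, pen down
LT 15: heading 0 -> 15
FD 12.8: (0,0) -> (12.364,3.313) [heading=15, draw]
FD 10.9: (12.364,3.313) -> (22.892,6.134) [heading=15, draw]
FD 12.8: (22.892,6.134) -> (35.256,9.447) [heading=15, draw]
BK 10: (35.256,9.447) -> (25.597,6.859) [heading=15, draw]
RT 120: heading 15 -> 255
FD 10: (25.597,6.859) -> (23.009,-2.801) [heading=255, draw]
FD 5.5: (23.009,-2.801) -> (21.585,-8.113) [heading=255, draw]
Final: pos=(21.585,-8.113), heading=255, 6 segment(s) drawn
Segments drawn: 6

Answer: 6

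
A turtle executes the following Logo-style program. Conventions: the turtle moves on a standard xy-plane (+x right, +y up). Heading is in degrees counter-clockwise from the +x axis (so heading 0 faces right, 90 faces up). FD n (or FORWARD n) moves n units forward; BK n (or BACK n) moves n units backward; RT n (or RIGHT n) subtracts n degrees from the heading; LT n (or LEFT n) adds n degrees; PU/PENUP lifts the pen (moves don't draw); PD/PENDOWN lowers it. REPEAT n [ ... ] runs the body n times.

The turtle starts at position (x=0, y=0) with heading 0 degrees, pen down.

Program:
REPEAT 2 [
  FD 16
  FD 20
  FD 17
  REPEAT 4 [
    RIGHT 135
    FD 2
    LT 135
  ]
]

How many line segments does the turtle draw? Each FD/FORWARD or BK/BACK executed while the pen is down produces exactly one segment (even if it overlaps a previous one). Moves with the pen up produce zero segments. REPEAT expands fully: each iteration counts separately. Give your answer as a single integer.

Answer: 14

Derivation:
Executing turtle program step by step:
Start: pos=(0,0), heading=0, pen down
REPEAT 2 [
  -- iteration 1/2 --
  FD 16: (0,0) -> (16,0) [heading=0, draw]
  FD 20: (16,0) -> (36,0) [heading=0, draw]
  FD 17: (36,0) -> (53,0) [heading=0, draw]
  REPEAT 4 [
    -- iteration 1/4 --
    RT 135: heading 0 -> 225
    FD 2: (53,0) -> (51.586,-1.414) [heading=225, draw]
    LT 135: heading 225 -> 0
    -- iteration 2/4 --
    RT 135: heading 0 -> 225
    FD 2: (51.586,-1.414) -> (50.172,-2.828) [heading=225, draw]
    LT 135: heading 225 -> 0
    -- iteration 3/4 --
    RT 135: heading 0 -> 225
    FD 2: (50.172,-2.828) -> (48.757,-4.243) [heading=225, draw]
    LT 135: heading 225 -> 0
    -- iteration 4/4 --
    RT 135: heading 0 -> 225
    FD 2: (48.757,-4.243) -> (47.343,-5.657) [heading=225, draw]
    LT 135: heading 225 -> 0
  ]
  -- iteration 2/2 --
  FD 16: (47.343,-5.657) -> (63.343,-5.657) [heading=0, draw]
  FD 20: (63.343,-5.657) -> (83.343,-5.657) [heading=0, draw]
  FD 17: (83.343,-5.657) -> (100.343,-5.657) [heading=0, draw]
  REPEAT 4 [
    -- iteration 1/4 --
    RT 135: heading 0 -> 225
    FD 2: (100.343,-5.657) -> (98.929,-7.071) [heading=225, draw]
    LT 135: heading 225 -> 0
    -- iteration 2/4 --
    RT 135: heading 0 -> 225
    FD 2: (98.929,-7.071) -> (97.515,-8.485) [heading=225, draw]
    LT 135: heading 225 -> 0
    -- iteration 3/4 --
    RT 135: heading 0 -> 225
    FD 2: (97.515,-8.485) -> (96.101,-9.899) [heading=225, draw]
    LT 135: heading 225 -> 0
    -- iteration 4/4 --
    RT 135: heading 0 -> 225
    FD 2: (96.101,-9.899) -> (94.686,-11.314) [heading=225, draw]
    LT 135: heading 225 -> 0
  ]
]
Final: pos=(94.686,-11.314), heading=0, 14 segment(s) drawn
Segments drawn: 14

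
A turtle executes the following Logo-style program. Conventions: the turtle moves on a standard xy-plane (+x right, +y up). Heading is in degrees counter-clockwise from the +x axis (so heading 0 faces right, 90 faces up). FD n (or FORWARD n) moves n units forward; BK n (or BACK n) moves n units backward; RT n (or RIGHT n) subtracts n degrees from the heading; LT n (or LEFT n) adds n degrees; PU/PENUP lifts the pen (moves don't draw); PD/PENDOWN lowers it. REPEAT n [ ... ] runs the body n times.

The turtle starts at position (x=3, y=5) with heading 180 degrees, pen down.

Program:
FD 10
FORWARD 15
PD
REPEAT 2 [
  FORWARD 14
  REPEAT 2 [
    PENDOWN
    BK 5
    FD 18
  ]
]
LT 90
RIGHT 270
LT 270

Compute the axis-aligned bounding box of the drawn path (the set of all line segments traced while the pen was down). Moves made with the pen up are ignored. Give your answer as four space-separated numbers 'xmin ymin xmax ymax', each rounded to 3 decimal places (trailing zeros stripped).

Answer: -102 5 3 5

Derivation:
Executing turtle program step by step:
Start: pos=(3,5), heading=180, pen down
FD 10: (3,5) -> (-7,5) [heading=180, draw]
FD 15: (-7,5) -> (-22,5) [heading=180, draw]
PD: pen down
REPEAT 2 [
  -- iteration 1/2 --
  FD 14: (-22,5) -> (-36,5) [heading=180, draw]
  REPEAT 2 [
    -- iteration 1/2 --
    PD: pen down
    BK 5: (-36,5) -> (-31,5) [heading=180, draw]
    FD 18: (-31,5) -> (-49,5) [heading=180, draw]
    -- iteration 2/2 --
    PD: pen down
    BK 5: (-49,5) -> (-44,5) [heading=180, draw]
    FD 18: (-44,5) -> (-62,5) [heading=180, draw]
  ]
  -- iteration 2/2 --
  FD 14: (-62,5) -> (-76,5) [heading=180, draw]
  REPEAT 2 [
    -- iteration 1/2 --
    PD: pen down
    BK 5: (-76,5) -> (-71,5) [heading=180, draw]
    FD 18: (-71,5) -> (-89,5) [heading=180, draw]
    -- iteration 2/2 --
    PD: pen down
    BK 5: (-89,5) -> (-84,5) [heading=180, draw]
    FD 18: (-84,5) -> (-102,5) [heading=180, draw]
  ]
]
LT 90: heading 180 -> 270
RT 270: heading 270 -> 0
LT 270: heading 0 -> 270
Final: pos=(-102,5), heading=270, 12 segment(s) drawn

Segment endpoints: x in {-102, -89, -84, -76, -71, -62, -49, -44, -36, -31, -22, -7, 3}, y in {5, 5, 5, 5, 5, 5, 5, 5, 5, 5, 5}
xmin=-102, ymin=5, xmax=3, ymax=5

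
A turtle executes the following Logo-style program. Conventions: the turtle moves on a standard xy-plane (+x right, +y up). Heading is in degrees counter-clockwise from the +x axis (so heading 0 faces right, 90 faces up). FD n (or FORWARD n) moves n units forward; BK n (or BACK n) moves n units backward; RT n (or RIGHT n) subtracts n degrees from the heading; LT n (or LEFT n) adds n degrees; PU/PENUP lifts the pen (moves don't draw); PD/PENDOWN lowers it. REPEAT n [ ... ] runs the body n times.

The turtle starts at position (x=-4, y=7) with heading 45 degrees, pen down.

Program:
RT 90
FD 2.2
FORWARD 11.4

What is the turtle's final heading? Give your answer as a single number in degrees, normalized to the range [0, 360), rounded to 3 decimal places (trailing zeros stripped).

Executing turtle program step by step:
Start: pos=(-4,7), heading=45, pen down
RT 90: heading 45 -> 315
FD 2.2: (-4,7) -> (-2.444,5.444) [heading=315, draw]
FD 11.4: (-2.444,5.444) -> (5.617,-2.617) [heading=315, draw]
Final: pos=(5.617,-2.617), heading=315, 2 segment(s) drawn

Answer: 315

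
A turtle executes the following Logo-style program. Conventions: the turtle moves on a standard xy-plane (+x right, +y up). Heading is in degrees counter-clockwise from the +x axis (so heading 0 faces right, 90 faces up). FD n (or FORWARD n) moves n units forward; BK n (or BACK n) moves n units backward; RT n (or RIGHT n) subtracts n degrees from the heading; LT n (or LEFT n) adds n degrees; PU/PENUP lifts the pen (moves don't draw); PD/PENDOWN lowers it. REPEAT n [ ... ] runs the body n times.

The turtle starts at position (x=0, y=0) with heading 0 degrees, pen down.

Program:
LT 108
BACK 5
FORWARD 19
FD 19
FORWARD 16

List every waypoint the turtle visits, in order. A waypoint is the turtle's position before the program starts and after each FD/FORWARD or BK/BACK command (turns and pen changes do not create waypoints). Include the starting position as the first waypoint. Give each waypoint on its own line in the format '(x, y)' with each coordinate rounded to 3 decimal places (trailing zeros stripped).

Answer: (0, 0)
(1.545, -4.755)
(-4.326, 13.315)
(-10.198, 31.385)
(-15.142, 46.602)

Derivation:
Executing turtle program step by step:
Start: pos=(0,0), heading=0, pen down
LT 108: heading 0 -> 108
BK 5: (0,0) -> (1.545,-4.755) [heading=108, draw]
FD 19: (1.545,-4.755) -> (-4.326,13.315) [heading=108, draw]
FD 19: (-4.326,13.315) -> (-10.198,31.385) [heading=108, draw]
FD 16: (-10.198,31.385) -> (-15.142,46.602) [heading=108, draw]
Final: pos=(-15.142,46.602), heading=108, 4 segment(s) drawn
Waypoints (5 total):
(0, 0)
(1.545, -4.755)
(-4.326, 13.315)
(-10.198, 31.385)
(-15.142, 46.602)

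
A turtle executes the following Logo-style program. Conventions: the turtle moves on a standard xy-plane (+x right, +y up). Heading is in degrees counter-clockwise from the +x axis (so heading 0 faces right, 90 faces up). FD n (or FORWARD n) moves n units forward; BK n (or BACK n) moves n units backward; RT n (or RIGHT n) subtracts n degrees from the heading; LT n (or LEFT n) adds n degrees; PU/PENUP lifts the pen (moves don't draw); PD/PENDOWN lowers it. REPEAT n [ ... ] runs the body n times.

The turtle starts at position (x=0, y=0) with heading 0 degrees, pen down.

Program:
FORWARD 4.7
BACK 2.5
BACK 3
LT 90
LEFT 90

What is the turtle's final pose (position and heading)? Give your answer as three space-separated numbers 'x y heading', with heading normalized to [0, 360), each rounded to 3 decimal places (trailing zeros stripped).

Executing turtle program step by step:
Start: pos=(0,0), heading=0, pen down
FD 4.7: (0,0) -> (4.7,0) [heading=0, draw]
BK 2.5: (4.7,0) -> (2.2,0) [heading=0, draw]
BK 3: (2.2,0) -> (-0.8,0) [heading=0, draw]
LT 90: heading 0 -> 90
LT 90: heading 90 -> 180
Final: pos=(-0.8,0), heading=180, 3 segment(s) drawn

Answer: -0.8 0 180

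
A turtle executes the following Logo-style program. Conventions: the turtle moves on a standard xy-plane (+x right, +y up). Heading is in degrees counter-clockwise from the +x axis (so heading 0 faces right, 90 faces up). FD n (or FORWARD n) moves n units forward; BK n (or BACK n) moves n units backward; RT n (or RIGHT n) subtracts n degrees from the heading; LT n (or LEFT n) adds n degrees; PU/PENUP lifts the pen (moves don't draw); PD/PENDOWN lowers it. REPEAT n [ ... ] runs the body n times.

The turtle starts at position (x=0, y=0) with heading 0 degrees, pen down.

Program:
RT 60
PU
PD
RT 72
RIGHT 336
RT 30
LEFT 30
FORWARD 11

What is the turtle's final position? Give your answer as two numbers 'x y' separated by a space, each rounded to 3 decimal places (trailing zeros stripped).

Answer: -3.399 -10.462

Derivation:
Executing turtle program step by step:
Start: pos=(0,0), heading=0, pen down
RT 60: heading 0 -> 300
PU: pen up
PD: pen down
RT 72: heading 300 -> 228
RT 336: heading 228 -> 252
RT 30: heading 252 -> 222
LT 30: heading 222 -> 252
FD 11: (0,0) -> (-3.399,-10.462) [heading=252, draw]
Final: pos=(-3.399,-10.462), heading=252, 1 segment(s) drawn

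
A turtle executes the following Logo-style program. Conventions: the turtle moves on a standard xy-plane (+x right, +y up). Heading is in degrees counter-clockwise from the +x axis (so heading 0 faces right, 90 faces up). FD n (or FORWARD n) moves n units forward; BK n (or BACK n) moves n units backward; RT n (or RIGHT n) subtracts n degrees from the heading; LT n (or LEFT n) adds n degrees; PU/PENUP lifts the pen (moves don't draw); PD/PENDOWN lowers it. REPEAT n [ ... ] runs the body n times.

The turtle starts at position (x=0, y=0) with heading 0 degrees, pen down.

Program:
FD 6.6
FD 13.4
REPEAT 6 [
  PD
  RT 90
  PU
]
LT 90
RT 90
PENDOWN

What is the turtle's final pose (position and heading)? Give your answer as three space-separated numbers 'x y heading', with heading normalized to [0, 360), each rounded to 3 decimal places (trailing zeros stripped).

Answer: 20 0 180

Derivation:
Executing turtle program step by step:
Start: pos=(0,0), heading=0, pen down
FD 6.6: (0,0) -> (6.6,0) [heading=0, draw]
FD 13.4: (6.6,0) -> (20,0) [heading=0, draw]
REPEAT 6 [
  -- iteration 1/6 --
  PD: pen down
  RT 90: heading 0 -> 270
  PU: pen up
  -- iteration 2/6 --
  PD: pen down
  RT 90: heading 270 -> 180
  PU: pen up
  -- iteration 3/6 --
  PD: pen down
  RT 90: heading 180 -> 90
  PU: pen up
  -- iteration 4/6 --
  PD: pen down
  RT 90: heading 90 -> 0
  PU: pen up
  -- iteration 5/6 --
  PD: pen down
  RT 90: heading 0 -> 270
  PU: pen up
  -- iteration 6/6 --
  PD: pen down
  RT 90: heading 270 -> 180
  PU: pen up
]
LT 90: heading 180 -> 270
RT 90: heading 270 -> 180
PD: pen down
Final: pos=(20,0), heading=180, 2 segment(s) drawn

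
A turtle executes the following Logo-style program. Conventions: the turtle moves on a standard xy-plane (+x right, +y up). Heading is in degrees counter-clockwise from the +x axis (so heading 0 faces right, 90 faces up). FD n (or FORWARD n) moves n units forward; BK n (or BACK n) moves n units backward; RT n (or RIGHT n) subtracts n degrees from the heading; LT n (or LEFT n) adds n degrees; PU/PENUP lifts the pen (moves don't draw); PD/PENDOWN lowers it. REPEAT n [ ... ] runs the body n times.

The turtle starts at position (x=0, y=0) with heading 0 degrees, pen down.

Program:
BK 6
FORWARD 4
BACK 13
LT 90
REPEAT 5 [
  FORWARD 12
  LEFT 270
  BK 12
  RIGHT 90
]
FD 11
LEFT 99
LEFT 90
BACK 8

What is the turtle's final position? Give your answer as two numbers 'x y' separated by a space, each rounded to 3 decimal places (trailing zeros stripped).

Executing turtle program step by step:
Start: pos=(0,0), heading=0, pen down
BK 6: (0,0) -> (-6,0) [heading=0, draw]
FD 4: (-6,0) -> (-2,0) [heading=0, draw]
BK 13: (-2,0) -> (-15,0) [heading=0, draw]
LT 90: heading 0 -> 90
REPEAT 5 [
  -- iteration 1/5 --
  FD 12: (-15,0) -> (-15,12) [heading=90, draw]
  LT 270: heading 90 -> 0
  BK 12: (-15,12) -> (-27,12) [heading=0, draw]
  RT 90: heading 0 -> 270
  -- iteration 2/5 --
  FD 12: (-27,12) -> (-27,0) [heading=270, draw]
  LT 270: heading 270 -> 180
  BK 12: (-27,0) -> (-15,0) [heading=180, draw]
  RT 90: heading 180 -> 90
  -- iteration 3/5 --
  FD 12: (-15,0) -> (-15,12) [heading=90, draw]
  LT 270: heading 90 -> 0
  BK 12: (-15,12) -> (-27,12) [heading=0, draw]
  RT 90: heading 0 -> 270
  -- iteration 4/5 --
  FD 12: (-27,12) -> (-27,0) [heading=270, draw]
  LT 270: heading 270 -> 180
  BK 12: (-27,0) -> (-15,0) [heading=180, draw]
  RT 90: heading 180 -> 90
  -- iteration 5/5 --
  FD 12: (-15,0) -> (-15,12) [heading=90, draw]
  LT 270: heading 90 -> 0
  BK 12: (-15,12) -> (-27,12) [heading=0, draw]
  RT 90: heading 0 -> 270
]
FD 11: (-27,12) -> (-27,1) [heading=270, draw]
LT 99: heading 270 -> 9
LT 90: heading 9 -> 99
BK 8: (-27,1) -> (-25.749,-6.902) [heading=99, draw]
Final: pos=(-25.749,-6.902), heading=99, 15 segment(s) drawn

Answer: -25.749 -6.902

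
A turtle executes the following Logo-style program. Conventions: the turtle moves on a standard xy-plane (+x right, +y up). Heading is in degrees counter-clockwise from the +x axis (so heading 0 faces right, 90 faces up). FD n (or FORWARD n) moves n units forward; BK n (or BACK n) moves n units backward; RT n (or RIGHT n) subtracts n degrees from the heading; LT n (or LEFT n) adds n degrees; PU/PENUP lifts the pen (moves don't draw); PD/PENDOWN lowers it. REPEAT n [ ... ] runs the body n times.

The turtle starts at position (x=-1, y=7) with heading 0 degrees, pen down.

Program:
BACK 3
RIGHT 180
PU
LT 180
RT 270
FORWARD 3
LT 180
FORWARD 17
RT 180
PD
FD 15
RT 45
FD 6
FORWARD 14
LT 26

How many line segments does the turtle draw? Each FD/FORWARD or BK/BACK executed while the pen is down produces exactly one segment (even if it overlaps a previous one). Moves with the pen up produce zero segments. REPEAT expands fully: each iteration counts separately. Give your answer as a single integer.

Executing turtle program step by step:
Start: pos=(-1,7), heading=0, pen down
BK 3: (-1,7) -> (-4,7) [heading=0, draw]
RT 180: heading 0 -> 180
PU: pen up
LT 180: heading 180 -> 0
RT 270: heading 0 -> 90
FD 3: (-4,7) -> (-4,10) [heading=90, move]
LT 180: heading 90 -> 270
FD 17: (-4,10) -> (-4,-7) [heading=270, move]
RT 180: heading 270 -> 90
PD: pen down
FD 15: (-4,-7) -> (-4,8) [heading=90, draw]
RT 45: heading 90 -> 45
FD 6: (-4,8) -> (0.243,12.243) [heading=45, draw]
FD 14: (0.243,12.243) -> (10.142,22.142) [heading=45, draw]
LT 26: heading 45 -> 71
Final: pos=(10.142,22.142), heading=71, 4 segment(s) drawn
Segments drawn: 4

Answer: 4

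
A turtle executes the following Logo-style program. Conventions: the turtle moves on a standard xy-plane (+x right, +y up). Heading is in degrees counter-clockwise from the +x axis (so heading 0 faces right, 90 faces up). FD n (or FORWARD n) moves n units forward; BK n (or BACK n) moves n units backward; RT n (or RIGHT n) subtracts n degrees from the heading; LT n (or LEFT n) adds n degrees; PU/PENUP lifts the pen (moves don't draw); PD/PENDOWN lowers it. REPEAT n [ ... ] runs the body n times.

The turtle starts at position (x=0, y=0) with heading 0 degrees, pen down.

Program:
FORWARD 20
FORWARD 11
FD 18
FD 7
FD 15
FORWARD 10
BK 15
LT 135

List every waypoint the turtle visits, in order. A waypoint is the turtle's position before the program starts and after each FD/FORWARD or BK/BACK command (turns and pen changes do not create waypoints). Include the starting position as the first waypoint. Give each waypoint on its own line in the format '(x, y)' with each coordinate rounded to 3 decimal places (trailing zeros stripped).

Executing turtle program step by step:
Start: pos=(0,0), heading=0, pen down
FD 20: (0,0) -> (20,0) [heading=0, draw]
FD 11: (20,0) -> (31,0) [heading=0, draw]
FD 18: (31,0) -> (49,0) [heading=0, draw]
FD 7: (49,0) -> (56,0) [heading=0, draw]
FD 15: (56,0) -> (71,0) [heading=0, draw]
FD 10: (71,0) -> (81,0) [heading=0, draw]
BK 15: (81,0) -> (66,0) [heading=0, draw]
LT 135: heading 0 -> 135
Final: pos=(66,0), heading=135, 7 segment(s) drawn
Waypoints (8 total):
(0, 0)
(20, 0)
(31, 0)
(49, 0)
(56, 0)
(71, 0)
(81, 0)
(66, 0)

Answer: (0, 0)
(20, 0)
(31, 0)
(49, 0)
(56, 0)
(71, 0)
(81, 0)
(66, 0)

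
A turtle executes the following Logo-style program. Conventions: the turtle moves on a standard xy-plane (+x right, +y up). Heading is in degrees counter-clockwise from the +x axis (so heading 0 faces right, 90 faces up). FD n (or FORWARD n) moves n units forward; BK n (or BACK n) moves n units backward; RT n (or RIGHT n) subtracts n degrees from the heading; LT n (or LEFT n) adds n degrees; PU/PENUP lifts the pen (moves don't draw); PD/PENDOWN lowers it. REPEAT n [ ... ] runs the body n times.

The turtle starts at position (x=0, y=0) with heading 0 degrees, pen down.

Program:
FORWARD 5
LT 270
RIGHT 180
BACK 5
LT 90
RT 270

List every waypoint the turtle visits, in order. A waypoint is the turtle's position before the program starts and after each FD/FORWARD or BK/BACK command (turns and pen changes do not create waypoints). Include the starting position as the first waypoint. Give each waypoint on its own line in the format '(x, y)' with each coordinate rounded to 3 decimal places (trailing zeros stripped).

Answer: (0, 0)
(5, 0)
(5, -5)

Derivation:
Executing turtle program step by step:
Start: pos=(0,0), heading=0, pen down
FD 5: (0,0) -> (5,0) [heading=0, draw]
LT 270: heading 0 -> 270
RT 180: heading 270 -> 90
BK 5: (5,0) -> (5,-5) [heading=90, draw]
LT 90: heading 90 -> 180
RT 270: heading 180 -> 270
Final: pos=(5,-5), heading=270, 2 segment(s) drawn
Waypoints (3 total):
(0, 0)
(5, 0)
(5, -5)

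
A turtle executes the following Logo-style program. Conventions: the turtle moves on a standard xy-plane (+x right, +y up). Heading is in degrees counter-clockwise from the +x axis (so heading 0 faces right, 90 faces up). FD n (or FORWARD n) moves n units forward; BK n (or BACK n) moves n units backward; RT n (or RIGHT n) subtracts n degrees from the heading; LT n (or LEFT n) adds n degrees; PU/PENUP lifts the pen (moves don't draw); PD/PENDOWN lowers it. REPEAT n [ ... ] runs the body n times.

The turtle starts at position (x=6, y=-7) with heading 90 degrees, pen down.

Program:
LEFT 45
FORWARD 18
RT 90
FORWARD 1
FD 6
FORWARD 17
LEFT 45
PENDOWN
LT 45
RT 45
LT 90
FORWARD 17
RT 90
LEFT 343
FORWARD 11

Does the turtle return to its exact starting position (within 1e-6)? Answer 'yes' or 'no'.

Executing turtle program step by step:
Start: pos=(6,-7), heading=90, pen down
LT 45: heading 90 -> 135
FD 18: (6,-7) -> (-6.728,5.728) [heading=135, draw]
RT 90: heading 135 -> 45
FD 1: (-6.728,5.728) -> (-6.021,6.435) [heading=45, draw]
FD 6: (-6.021,6.435) -> (-1.778,10.678) [heading=45, draw]
FD 17: (-1.778,10.678) -> (10.243,22.698) [heading=45, draw]
LT 45: heading 45 -> 90
PD: pen down
LT 45: heading 90 -> 135
RT 45: heading 135 -> 90
LT 90: heading 90 -> 180
FD 17: (10.243,22.698) -> (-6.757,22.698) [heading=180, draw]
RT 90: heading 180 -> 90
LT 343: heading 90 -> 73
FD 11: (-6.757,22.698) -> (-3.541,33.218) [heading=73, draw]
Final: pos=(-3.541,33.218), heading=73, 6 segment(s) drawn

Start position: (6, -7)
Final position: (-3.541, 33.218)
Distance = 41.334; >= 1e-6 -> NOT closed

Answer: no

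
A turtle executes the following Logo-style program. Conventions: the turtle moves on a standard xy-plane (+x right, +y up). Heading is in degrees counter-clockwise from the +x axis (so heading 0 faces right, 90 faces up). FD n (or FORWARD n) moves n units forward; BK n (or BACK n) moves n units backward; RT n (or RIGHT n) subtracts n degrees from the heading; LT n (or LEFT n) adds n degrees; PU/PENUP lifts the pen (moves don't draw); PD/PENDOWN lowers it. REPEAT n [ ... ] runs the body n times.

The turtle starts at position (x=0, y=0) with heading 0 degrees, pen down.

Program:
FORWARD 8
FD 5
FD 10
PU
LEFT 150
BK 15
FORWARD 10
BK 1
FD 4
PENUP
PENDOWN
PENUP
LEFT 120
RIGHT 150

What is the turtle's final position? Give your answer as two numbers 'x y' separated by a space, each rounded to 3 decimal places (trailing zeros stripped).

Answer: 24.732 -1

Derivation:
Executing turtle program step by step:
Start: pos=(0,0), heading=0, pen down
FD 8: (0,0) -> (8,0) [heading=0, draw]
FD 5: (8,0) -> (13,0) [heading=0, draw]
FD 10: (13,0) -> (23,0) [heading=0, draw]
PU: pen up
LT 150: heading 0 -> 150
BK 15: (23,0) -> (35.99,-7.5) [heading=150, move]
FD 10: (35.99,-7.5) -> (27.33,-2.5) [heading=150, move]
BK 1: (27.33,-2.5) -> (28.196,-3) [heading=150, move]
FD 4: (28.196,-3) -> (24.732,-1) [heading=150, move]
PU: pen up
PD: pen down
PU: pen up
LT 120: heading 150 -> 270
RT 150: heading 270 -> 120
Final: pos=(24.732,-1), heading=120, 3 segment(s) drawn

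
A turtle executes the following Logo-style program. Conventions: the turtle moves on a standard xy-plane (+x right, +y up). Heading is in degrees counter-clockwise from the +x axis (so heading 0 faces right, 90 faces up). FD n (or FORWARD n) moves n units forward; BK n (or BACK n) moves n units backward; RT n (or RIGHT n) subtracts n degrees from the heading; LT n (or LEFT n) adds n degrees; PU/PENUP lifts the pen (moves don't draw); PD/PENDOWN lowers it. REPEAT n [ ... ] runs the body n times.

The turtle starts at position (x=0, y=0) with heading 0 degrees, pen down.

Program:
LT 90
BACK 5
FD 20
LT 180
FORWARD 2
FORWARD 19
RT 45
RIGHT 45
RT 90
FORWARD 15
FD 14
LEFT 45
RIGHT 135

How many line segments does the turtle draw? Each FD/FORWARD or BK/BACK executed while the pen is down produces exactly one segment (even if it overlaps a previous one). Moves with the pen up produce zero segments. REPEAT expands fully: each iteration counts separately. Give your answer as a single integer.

Executing turtle program step by step:
Start: pos=(0,0), heading=0, pen down
LT 90: heading 0 -> 90
BK 5: (0,0) -> (0,-5) [heading=90, draw]
FD 20: (0,-5) -> (0,15) [heading=90, draw]
LT 180: heading 90 -> 270
FD 2: (0,15) -> (0,13) [heading=270, draw]
FD 19: (0,13) -> (0,-6) [heading=270, draw]
RT 45: heading 270 -> 225
RT 45: heading 225 -> 180
RT 90: heading 180 -> 90
FD 15: (0,-6) -> (0,9) [heading=90, draw]
FD 14: (0,9) -> (0,23) [heading=90, draw]
LT 45: heading 90 -> 135
RT 135: heading 135 -> 0
Final: pos=(0,23), heading=0, 6 segment(s) drawn
Segments drawn: 6

Answer: 6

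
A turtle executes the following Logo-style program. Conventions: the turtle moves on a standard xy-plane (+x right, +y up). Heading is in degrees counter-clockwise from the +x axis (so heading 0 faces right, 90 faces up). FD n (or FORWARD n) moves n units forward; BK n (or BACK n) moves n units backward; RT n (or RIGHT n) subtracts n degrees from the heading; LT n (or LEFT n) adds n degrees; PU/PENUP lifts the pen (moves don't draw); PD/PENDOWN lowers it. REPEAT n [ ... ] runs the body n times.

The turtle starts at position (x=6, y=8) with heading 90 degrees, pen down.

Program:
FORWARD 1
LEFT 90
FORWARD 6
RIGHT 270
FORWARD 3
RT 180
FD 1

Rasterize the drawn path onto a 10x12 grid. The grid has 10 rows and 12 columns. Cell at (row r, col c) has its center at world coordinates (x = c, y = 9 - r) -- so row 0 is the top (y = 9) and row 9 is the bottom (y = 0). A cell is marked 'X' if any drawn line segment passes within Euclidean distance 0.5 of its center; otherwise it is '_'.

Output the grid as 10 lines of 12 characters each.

Segment 0: (6,8) -> (6,9)
Segment 1: (6,9) -> (0,9)
Segment 2: (0,9) -> (0,6)
Segment 3: (0,6) -> (0,7)

Answer: XXXXXXX_____
X_____X_____
X___________
X___________
____________
____________
____________
____________
____________
____________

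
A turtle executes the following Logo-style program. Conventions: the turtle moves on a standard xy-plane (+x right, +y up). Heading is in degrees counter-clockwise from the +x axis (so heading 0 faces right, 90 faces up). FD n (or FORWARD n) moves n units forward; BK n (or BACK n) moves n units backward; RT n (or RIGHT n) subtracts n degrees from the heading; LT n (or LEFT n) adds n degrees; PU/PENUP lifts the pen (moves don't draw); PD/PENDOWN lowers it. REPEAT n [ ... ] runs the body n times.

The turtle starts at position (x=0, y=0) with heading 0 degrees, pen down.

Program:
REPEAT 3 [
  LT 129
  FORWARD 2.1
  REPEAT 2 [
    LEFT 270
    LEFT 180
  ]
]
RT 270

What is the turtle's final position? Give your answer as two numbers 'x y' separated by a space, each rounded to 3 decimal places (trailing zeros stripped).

Executing turtle program step by step:
Start: pos=(0,0), heading=0, pen down
REPEAT 3 [
  -- iteration 1/3 --
  LT 129: heading 0 -> 129
  FD 2.1: (0,0) -> (-1.322,1.632) [heading=129, draw]
  REPEAT 2 [
    -- iteration 1/2 --
    LT 270: heading 129 -> 39
    LT 180: heading 39 -> 219
    -- iteration 2/2 --
    LT 270: heading 219 -> 129
    LT 180: heading 129 -> 309
  ]
  -- iteration 2/3 --
  LT 129: heading 309 -> 78
  FD 2.1: (-1.322,1.632) -> (-0.885,3.686) [heading=78, draw]
  REPEAT 2 [
    -- iteration 1/2 --
    LT 270: heading 78 -> 348
    LT 180: heading 348 -> 168
    -- iteration 2/2 --
    LT 270: heading 168 -> 78
    LT 180: heading 78 -> 258
  ]
  -- iteration 3/3 --
  LT 129: heading 258 -> 27
  FD 2.1: (-0.885,3.686) -> (0.986,4.639) [heading=27, draw]
  REPEAT 2 [
    -- iteration 1/2 --
    LT 270: heading 27 -> 297
    LT 180: heading 297 -> 117
    -- iteration 2/2 --
    LT 270: heading 117 -> 27
    LT 180: heading 27 -> 207
  ]
]
RT 270: heading 207 -> 297
Final: pos=(0.986,4.639), heading=297, 3 segment(s) drawn

Answer: 0.986 4.639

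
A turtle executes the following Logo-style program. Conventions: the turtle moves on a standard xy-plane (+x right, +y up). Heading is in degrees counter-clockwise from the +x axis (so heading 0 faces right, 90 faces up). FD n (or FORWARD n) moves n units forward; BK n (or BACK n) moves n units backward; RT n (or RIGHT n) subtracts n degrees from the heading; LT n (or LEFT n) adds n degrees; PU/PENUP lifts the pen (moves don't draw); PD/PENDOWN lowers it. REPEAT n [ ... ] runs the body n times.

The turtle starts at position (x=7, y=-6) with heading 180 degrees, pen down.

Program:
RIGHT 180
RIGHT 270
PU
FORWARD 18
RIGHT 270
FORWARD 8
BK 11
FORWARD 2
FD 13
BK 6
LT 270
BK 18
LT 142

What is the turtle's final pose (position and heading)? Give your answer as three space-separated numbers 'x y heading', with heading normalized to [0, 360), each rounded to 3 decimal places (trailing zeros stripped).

Executing turtle program step by step:
Start: pos=(7,-6), heading=180, pen down
RT 180: heading 180 -> 0
RT 270: heading 0 -> 90
PU: pen up
FD 18: (7,-6) -> (7,12) [heading=90, move]
RT 270: heading 90 -> 180
FD 8: (7,12) -> (-1,12) [heading=180, move]
BK 11: (-1,12) -> (10,12) [heading=180, move]
FD 2: (10,12) -> (8,12) [heading=180, move]
FD 13: (8,12) -> (-5,12) [heading=180, move]
BK 6: (-5,12) -> (1,12) [heading=180, move]
LT 270: heading 180 -> 90
BK 18: (1,12) -> (1,-6) [heading=90, move]
LT 142: heading 90 -> 232
Final: pos=(1,-6), heading=232, 0 segment(s) drawn

Answer: 1 -6 232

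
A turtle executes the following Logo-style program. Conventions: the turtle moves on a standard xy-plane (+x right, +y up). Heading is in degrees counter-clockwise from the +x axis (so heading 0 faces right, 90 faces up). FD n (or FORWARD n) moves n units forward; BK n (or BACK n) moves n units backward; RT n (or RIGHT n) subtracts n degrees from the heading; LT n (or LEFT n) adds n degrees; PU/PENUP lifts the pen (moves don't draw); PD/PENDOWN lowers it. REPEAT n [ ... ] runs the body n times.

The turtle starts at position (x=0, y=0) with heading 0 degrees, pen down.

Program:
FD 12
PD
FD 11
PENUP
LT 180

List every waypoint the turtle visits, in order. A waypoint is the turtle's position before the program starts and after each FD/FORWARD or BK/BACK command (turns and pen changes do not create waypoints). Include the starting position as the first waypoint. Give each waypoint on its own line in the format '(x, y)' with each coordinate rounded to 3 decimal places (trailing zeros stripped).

Answer: (0, 0)
(12, 0)
(23, 0)

Derivation:
Executing turtle program step by step:
Start: pos=(0,0), heading=0, pen down
FD 12: (0,0) -> (12,0) [heading=0, draw]
PD: pen down
FD 11: (12,0) -> (23,0) [heading=0, draw]
PU: pen up
LT 180: heading 0 -> 180
Final: pos=(23,0), heading=180, 2 segment(s) drawn
Waypoints (3 total):
(0, 0)
(12, 0)
(23, 0)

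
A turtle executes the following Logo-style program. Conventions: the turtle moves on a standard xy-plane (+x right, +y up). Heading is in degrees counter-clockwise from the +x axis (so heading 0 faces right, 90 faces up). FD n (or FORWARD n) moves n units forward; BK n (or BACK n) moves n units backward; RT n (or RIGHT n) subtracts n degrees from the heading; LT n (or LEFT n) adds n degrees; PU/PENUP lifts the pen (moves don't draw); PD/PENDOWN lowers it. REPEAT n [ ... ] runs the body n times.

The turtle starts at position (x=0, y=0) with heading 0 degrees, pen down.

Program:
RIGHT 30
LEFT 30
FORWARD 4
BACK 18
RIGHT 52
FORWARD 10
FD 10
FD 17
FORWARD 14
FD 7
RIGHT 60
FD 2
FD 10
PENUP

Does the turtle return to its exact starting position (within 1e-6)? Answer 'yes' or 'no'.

Executing turtle program step by step:
Start: pos=(0,0), heading=0, pen down
RT 30: heading 0 -> 330
LT 30: heading 330 -> 0
FD 4: (0,0) -> (4,0) [heading=0, draw]
BK 18: (4,0) -> (-14,0) [heading=0, draw]
RT 52: heading 0 -> 308
FD 10: (-14,0) -> (-7.843,-7.88) [heading=308, draw]
FD 10: (-7.843,-7.88) -> (-1.687,-15.76) [heading=308, draw]
FD 17: (-1.687,-15.76) -> (8.779,-29.156) [heading=308, draw]
FD 14: (8.779,-29.156) -> (17.399,-40.189) [heading=308, draw]
FD 7: (17.399,-40.189) -> (21.708,-45.705) [heading=308, draw]
RT 60: heading 308 -> 248
FD 2: (21.708,-45.705) -> (20.959,-47.559) [heading=248, draw]
FD 10: (20.959,-47.559) -> (17.213,-56.831) [heading=248, draw]
PU: pen up
Final: pos=(17.213,-56.831), heading=248, 9 segment(s) drawn

Start position: (0, 0)
Final position: (17.213, -56.831)
Distance = 59.38; >= 1e-6 -> NOT closed

Answer: no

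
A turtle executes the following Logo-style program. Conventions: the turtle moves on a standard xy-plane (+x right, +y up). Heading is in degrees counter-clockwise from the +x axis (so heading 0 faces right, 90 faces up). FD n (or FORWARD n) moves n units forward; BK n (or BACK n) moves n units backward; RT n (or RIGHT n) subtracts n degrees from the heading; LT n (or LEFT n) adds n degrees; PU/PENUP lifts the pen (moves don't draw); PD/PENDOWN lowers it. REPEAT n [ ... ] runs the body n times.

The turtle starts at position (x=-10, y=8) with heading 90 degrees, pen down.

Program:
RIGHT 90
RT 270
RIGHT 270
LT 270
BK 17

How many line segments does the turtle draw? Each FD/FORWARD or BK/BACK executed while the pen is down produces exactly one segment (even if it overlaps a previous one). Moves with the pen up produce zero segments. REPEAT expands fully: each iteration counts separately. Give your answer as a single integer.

Answer: 1

Derivation:
Executing turtle program step by step:
Start: pos=(-10,8), heading=90, pen down
RT 90: heading 90 -> 0
RT 270: heading 0 -> 90
RT 270: heading 90 -> 180
LT 270: heading 180 -> 90
BK 17: (-10,8) -> (-10,-9) [heading=90, draw]
Final: pos=(-10,-9), heading=90, 1 segment(s) drawn
Segments drawn: 1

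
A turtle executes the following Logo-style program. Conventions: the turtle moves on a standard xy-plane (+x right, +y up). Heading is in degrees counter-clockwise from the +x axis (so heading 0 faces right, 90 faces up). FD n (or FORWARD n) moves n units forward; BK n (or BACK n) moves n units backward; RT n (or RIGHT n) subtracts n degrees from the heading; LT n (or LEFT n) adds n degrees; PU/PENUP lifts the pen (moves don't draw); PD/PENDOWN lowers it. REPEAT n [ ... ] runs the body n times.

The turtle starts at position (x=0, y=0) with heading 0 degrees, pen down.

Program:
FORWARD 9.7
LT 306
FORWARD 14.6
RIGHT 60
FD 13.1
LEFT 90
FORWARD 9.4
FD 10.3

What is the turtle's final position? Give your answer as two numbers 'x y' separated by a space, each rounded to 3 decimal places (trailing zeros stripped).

Executing turtle program step by step:
Start: pos=(0,0), heading=0, pen down
FD 9.7: (0,0) -> (9.7,0) [heading=0, draw]
LT 306: heading 0 -> 306
FD 14.6: (9.7,0) -> (18.282,-11.812) [heading=306, draw]
RT 60: heading 306 -> 246
FD 13.1: (18.282,-11.812) -> (12.953,-23.779) [heading=246, draw]
LT 90: heading 246 -> 336
FD 9.4: (12.953,-23.779) -> (21.541,-27.602) [heading=336, draw]
FD 10.3: (21.541,-27.602) -> (30.95,-31.792) [heading=336, draw]
Final: pos=(30.95,-31.792), heading=336, 5 segment(s) drawn

Answer: 30.95 -31.792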